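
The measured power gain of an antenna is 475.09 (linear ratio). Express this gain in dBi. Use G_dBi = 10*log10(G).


G_dBi = 10 * log10(475.09) = 26.77 dBi

26.77 dBi


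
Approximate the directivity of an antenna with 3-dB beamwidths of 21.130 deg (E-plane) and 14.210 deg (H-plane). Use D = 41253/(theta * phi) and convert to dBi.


D_linear = 41253 / (21.130 * 14.210) = 137.3922
D_dBi = 10 * log10(137.3922) = 21.38 dBi

21.38 dBi


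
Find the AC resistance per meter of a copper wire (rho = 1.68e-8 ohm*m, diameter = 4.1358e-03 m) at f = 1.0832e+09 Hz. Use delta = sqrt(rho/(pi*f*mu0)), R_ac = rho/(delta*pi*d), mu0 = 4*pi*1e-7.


delta = sqrt(1.68e-8 / (pi * 1.0832e+09 * 4*pi*1e-7)) = 1.982077e-06 m
R_ac = 1.68e-8 / (1.982077e-06 * pi * 4.1358e-03) = 0.6523 ohm/m

0.6523 ohm/m


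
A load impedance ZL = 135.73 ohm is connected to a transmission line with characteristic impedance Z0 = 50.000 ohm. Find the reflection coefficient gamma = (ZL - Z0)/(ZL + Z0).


gamma = (135.73 - 50.000) / (135.73 + 50.000) = 0.4616

0.4616


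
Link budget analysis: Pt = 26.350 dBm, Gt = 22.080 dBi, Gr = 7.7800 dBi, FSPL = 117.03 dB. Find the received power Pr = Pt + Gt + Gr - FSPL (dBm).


Pr = 26.350 + 22.080 + 7.7800 - 117.03 = -60.82 dBm

-60.82 dBm


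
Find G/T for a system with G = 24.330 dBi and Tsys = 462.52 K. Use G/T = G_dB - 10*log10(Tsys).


G/T = 24.330 - 10*log10(462.52) = 24.330 - 26.65131 = -2.321 dB/K

-2.321 dB/K


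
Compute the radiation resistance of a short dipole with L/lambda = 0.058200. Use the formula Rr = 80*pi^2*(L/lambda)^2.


Rr = 80 * pi^2 * (0.058200)^2 = 80 * 9.869604 * 3.387240e-03 = 2.674 ohm

2.674 ohm


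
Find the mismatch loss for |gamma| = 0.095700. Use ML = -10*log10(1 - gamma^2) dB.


ML = -10 * log10(1 - 0.095700^2) = -10 * log10(0.99084151) = 0.03996 dB

0.03996 dB


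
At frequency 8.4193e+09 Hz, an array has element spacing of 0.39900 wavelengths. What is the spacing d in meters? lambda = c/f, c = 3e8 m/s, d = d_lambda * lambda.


lambda = c / f = 3.0000e+08 / 8.4193e+09 = 0.03563242 m
d = 0.39900 * 0.03563242 = 0.01422 m

0.01422 m


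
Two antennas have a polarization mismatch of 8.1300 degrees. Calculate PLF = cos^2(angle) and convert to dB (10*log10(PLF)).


PLF_linear = cos^2(8.1300 deg) = 0.9800005
PLF_dB = 10 * log10(0.9800005) = -0.08774 dB

-0.08774 dB


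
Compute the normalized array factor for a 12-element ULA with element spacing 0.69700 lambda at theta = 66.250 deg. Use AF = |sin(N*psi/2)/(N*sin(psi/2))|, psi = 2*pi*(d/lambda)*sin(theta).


psi = 2*pi*0.69700*sin(66.250 deg) = 4.008497 rad
AF = |sin(12*4.008497/2) / (12*sin(4.008497/2))| = 0.08106

0.08106


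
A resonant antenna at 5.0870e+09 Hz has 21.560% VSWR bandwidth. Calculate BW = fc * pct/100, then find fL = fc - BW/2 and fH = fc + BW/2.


BW = 5.0870e+09 * 21.560/100 = 1.096757e+09 Hz
fL = 5.0870e+09 - 1.096757e+09/2 = 4.539e+09 Hz
fH = 5.0870e+09 + 1.096757e+09/2 = 5.635e+09 Hz

BW=1.097e+09 Hz, fL=4.539e+09 Hz, fH=5.635e+09 Hz


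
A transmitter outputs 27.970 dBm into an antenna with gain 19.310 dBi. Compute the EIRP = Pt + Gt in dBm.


EIRP = Pt + Gt = 27.970 + 19.310 = 47.28 dBm

47.28 dBm


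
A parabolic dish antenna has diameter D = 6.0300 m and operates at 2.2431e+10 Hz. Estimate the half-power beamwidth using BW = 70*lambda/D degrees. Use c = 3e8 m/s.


lambda = c / f = 3.0000e+08 / 2.2431e+10 = 0.01337435 m
BW = 70 * 0.01337435 / 6.0300 = 0.1553 deg

0.1553 deg


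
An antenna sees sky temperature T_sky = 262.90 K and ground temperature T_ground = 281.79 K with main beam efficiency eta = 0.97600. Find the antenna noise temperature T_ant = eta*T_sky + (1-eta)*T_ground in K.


T_ant = 0.97600 * 262.90 + (1 - 0.97600) * 281.79 = 263.4 K

263.4 K


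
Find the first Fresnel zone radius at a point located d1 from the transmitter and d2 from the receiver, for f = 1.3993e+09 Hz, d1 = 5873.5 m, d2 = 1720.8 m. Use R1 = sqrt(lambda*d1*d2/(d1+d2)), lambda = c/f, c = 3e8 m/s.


lambda = c / f = 3.0000e+08 / 1.3993e+09 = 0.2143929 m
R1 = sqrt(0.2143929 * 5873.5 * 1720.8 / (5873.5 + 1720.8)) = 16.89 m

16.89 m


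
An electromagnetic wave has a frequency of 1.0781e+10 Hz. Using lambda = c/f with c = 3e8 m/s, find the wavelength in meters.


lambda = c / f = 3.0000e+08 / 1.0781e+10 = 0.02783 m

0.02783 m


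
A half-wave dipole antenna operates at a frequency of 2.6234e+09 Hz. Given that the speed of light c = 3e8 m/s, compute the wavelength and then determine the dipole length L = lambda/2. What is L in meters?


lambda = c / f = 3.0000e+08 / 2.6234e+09 = 0.1143554 m
L = lambda / 2 = 0.1143554 / 2 = 0.05718 m

0.05718 m


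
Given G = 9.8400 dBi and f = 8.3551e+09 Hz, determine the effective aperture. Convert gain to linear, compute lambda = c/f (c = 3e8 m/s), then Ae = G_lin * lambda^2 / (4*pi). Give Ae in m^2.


lambda = c / f = 3.0000e+08 / 8.3551e+09 = 0.03590621 m
G_linear = 10^(9.8400/10) = 9.638290
Ae = G_linear * lambda^2 / (4*pi) = 9.638290 * 0.03590621^2 / (4*pi) = 9.888e-04 m^2

9.888e-04 m^2


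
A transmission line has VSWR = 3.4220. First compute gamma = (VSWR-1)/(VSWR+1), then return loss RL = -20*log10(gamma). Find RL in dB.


gamma = (3.4220 - 1) / (3.4220 + 1) = 0.5477160
RL = -20 * log10(0.5477160) = 5.229 dB

5.229 dB


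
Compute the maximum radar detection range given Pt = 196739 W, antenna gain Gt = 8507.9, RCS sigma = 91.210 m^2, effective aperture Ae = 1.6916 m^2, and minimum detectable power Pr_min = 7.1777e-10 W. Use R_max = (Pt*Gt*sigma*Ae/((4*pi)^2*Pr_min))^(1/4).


R^4 = 196739*8507.9*91.210*1.6916 / ((4*pi)^2 * 7.1777e-10) = 2.278494e+18
R_max = 2.278494e+18^0.25 = 38852 m

38852 m


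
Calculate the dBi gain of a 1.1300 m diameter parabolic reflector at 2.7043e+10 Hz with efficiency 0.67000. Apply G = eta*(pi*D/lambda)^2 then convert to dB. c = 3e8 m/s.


lambda = c / f = 3.0000e+08 / 2.7043e+10 = 0.01109344 m
G_linear = 0.67000 * (pi * 1.1300 / 0.01109344)^2 = 68611.82
G_dBi = 10 * log10(68611.82) = 48.36 dBi

48.36 dBi


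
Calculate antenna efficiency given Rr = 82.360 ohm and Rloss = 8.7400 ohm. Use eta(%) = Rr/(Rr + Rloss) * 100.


eta = 82.360 / (82.360 + 8.7400) * 100 = 90.41%

90.41%


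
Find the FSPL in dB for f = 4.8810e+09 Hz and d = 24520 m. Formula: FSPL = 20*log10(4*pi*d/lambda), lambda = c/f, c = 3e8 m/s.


lambda = c / f = 3.0000e+08 / 4.8810e+09 = 0.06146281 m
FSPL = 20 * log10(4*pi*24520/0.06146281) = 134.0 dB

134.0 dB


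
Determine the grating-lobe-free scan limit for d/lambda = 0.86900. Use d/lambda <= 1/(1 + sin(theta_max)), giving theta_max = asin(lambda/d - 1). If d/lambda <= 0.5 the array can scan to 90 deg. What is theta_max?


lambda/d - 1 = 1/0.86900 - 1 = 0.1507480
theta_max = asin(0.1507480) = 8.670 deg

8.670 deg


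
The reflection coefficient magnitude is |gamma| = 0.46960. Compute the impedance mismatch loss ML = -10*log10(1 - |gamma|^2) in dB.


ML = -10 * log10(1 - 0.46960^2) = -10 * log10(0.77947584) = 1.082 dB

1.082 dB


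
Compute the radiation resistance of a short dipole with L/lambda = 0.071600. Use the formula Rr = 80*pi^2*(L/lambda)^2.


Rr = 80 * pi^2 * (0.071600)^2 = 80 * 9.869604 * 5.126560e-03 = 4.048 ohm

4.048 ohm


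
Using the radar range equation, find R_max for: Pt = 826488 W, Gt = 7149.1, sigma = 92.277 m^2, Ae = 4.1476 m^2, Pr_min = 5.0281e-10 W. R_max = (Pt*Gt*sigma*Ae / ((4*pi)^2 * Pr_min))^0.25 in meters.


R^4 = 826488*7149.1*92.277*4.1476 / ((4*pi)^2 * 5.0281e-10) = 2.848096e+19
R_max = 2.848096e+19^0.25 = 73053 m

73053 m


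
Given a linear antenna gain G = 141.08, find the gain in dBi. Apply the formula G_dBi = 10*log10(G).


G_dBi = 10 * log10(141.08) = 21.49 dBi

21.49 dBi


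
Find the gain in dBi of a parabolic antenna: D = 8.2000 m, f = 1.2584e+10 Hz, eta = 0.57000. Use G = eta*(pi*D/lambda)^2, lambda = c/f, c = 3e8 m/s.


lambda = c / f = 3.0000e+08 / 1.2584e+10 = 0.02383980 m
G_linear = 0.57000 * (pi * 8.2000 / 0.02383980)^2 = 665575.1
G_dBi = 10 * log10(665575.1) = 58.23 dBi

58.23 dBi


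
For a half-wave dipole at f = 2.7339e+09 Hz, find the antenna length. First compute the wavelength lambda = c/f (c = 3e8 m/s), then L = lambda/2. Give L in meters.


lambda = c / f = 3.0000e+08 / 2.7339e+09 = 0.1097333 m
L = lambda / 2 = 0.1097333 / 2 = 0.05487 m

0.05487 m


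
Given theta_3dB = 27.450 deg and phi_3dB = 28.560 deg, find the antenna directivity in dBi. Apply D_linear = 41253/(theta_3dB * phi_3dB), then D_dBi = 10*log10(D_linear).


D_linear = 41253 / (27.450 * 28.560) = 52.62050
D_dBi = 10 * log10(52.62050) = 17.21 dBi

17.21 dBi


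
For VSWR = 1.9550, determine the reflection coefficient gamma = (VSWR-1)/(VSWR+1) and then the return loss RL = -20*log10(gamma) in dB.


gamma = (1.9550 - 1) / (1.9550 + 1) = 0.3231810
RL = -20 * log10(0.3231810) = 9.811 dB

9.811 dB


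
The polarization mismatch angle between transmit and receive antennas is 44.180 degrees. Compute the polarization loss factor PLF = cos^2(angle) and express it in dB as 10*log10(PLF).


PLF_linear = cos^2(44.180 deg) = 0.5143097
PLF_dB = 10 * log10(0.5143097) = -2.888 dB

-2.888 dB


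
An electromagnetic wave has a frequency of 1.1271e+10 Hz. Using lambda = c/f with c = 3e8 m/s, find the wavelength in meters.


lambda = c / f = 3.0000e+08 / 1.1271e+10 = 0.02662 m

0.02662 m


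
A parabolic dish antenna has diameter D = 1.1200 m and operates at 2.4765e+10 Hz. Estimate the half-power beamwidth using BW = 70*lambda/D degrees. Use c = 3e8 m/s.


lambda = c / f = 3.0000e+08 / 2.4765e+10 = 0.01211387 m
BW = 70 * 0.01211387 / 1.1200 = 0.7571 deg

0.7571 deg


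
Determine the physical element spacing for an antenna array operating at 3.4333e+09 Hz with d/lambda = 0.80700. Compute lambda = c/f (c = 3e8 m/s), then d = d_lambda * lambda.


lambda = c / f = 3.0000e+08 / 3.4333e+09 = 0.08737949 m
d = 0.80700 * 0.08737949 = 0.07052 m

0.07052 m


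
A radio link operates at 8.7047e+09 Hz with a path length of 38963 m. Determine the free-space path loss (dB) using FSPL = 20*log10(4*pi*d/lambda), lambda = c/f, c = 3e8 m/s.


lambda = c / f = 3.0000e+08 / 8.7047e+09 = 0.03446414 m
FSPL = 20 * log10(4*pi*38963/0.03446414) = 143.0 dB

143.0 dB


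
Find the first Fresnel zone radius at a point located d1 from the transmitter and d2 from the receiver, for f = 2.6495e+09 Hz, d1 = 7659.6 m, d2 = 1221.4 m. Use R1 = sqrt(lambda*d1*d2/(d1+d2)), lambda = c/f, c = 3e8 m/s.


lambda = c / f = 3.0000e+08 / 2.6495e+09 = 0.1132289 m
R1 = sqrt(0.1132289 * 7659.6 * 1221.4 / (7659.6 + 1221.4)) = 10.92 m

10.92 m


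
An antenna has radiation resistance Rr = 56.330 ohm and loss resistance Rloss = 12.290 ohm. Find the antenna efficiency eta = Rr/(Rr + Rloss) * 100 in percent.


eta = 56.330 / (56.330 + 12.290) * 100 = 82.09%

82.09%


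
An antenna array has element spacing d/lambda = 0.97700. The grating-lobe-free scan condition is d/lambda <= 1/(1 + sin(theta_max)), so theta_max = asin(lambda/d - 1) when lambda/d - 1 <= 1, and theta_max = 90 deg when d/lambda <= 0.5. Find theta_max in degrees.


lambda/d - 1 = 1/0.97700 - 1 = 0.02354145
theta_max = asin(0.02354145) = 1.349 deg

1.349 deg


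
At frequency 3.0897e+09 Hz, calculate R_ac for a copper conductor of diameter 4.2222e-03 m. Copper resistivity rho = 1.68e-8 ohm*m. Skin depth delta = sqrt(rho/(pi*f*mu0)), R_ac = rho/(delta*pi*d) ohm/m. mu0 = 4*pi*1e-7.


delta = sqrt(1.68e-8 / (pi * 3.0897e+09 * 4*pi*1e-7)) = 1.173591e-06 m
R_ac = 1.68e-8 / (1.173591e-06 * pi * 4.2222e-03) = 1.079 ohm/m

1.079 ohm/m


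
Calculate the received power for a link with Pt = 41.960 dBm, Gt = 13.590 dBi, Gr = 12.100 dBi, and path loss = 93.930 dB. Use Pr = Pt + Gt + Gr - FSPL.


Pr = 41.960 + 13.590 + 12.100 - 93.930 = -26.28 dBm

-26.28 dBm


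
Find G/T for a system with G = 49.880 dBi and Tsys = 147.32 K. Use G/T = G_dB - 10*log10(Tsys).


G/T = 49.880 - 10*log10(147.32) = 49.880 - 21.68262 = 28.20 dB/K

28.20 dB/K


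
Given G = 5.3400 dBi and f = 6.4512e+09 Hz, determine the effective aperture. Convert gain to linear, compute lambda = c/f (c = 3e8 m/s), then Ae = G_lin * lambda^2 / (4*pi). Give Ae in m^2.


lambda = c / f = 3.0000e+08 / 6.4512e+09 = 0.04650298 m
G_linear = 10^(5.3400/10) = 3.419794
Ae = G_linear * lambda^2 / (4*pi) = 3.419794 * 0.04650298^2 / (4*pi) = 5.885e-04 m^2

5.885e-04 m^2


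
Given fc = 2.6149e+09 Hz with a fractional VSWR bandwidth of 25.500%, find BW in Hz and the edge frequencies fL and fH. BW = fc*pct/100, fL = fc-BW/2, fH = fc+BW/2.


BW = 2.6149e+09 * 25.500/100 = 6.667995e+08 Hz
fL = 2.6149e+09 - 6.667995e+08/2 = 2.282e+09 Hz
fH = 2.6149e+09 + 6.667995e+08/2 = 2.948e+09 Hz

BW=6.668e+08 Hz, fL=2.282e+09 Hz, fH=2.948e+09 Hz


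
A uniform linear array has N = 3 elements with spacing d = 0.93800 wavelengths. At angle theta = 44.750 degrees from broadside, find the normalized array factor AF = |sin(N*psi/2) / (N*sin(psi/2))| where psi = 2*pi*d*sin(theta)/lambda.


psi = 2*pi*0.93800*sin(44.750 deg) = 4.149201 rad
AF = |sin(3*4.149201/2) / (3*sin(4.149201/2))| = 0.02259

0.02259


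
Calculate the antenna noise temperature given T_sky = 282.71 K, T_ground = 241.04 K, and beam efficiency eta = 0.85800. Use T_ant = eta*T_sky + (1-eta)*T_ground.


T_ant = 0.85800 * 282.71 + (1 - 0.85800) * 241.04 = 276.8 K

276.8 K


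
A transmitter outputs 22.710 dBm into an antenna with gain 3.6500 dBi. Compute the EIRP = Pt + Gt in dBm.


EIRP = Pt + Gt = 22.710 + 3.6500 = 26.36 dBm

26.36 dBm


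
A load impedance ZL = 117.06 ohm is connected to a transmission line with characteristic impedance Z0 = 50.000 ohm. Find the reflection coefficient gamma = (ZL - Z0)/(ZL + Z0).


gamma = (117.06 - 50.000) / (117.06 + 50.000) = 0.4014

0.4014


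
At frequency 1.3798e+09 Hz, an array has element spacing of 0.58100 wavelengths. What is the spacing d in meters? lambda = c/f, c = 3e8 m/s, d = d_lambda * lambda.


lambda = c / f = 3.0000e+08 / 1.3798e+09 = 0.2174228 m
d = 0.58100 * 0.2174228 = 0.1263 m

0.1263 m


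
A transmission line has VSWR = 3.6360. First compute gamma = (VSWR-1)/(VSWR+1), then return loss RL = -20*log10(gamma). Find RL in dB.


gamma = (3.6360 - 1) / (3.6360 + 1) = 0.5685936
RL = -20 * log10(0.5685936) = 4.904 dB

4.904 dB


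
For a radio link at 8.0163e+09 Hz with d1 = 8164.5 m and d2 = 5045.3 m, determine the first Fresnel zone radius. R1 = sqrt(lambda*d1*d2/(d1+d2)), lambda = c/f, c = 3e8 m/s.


lambda = c / f = 3.0000e+08 / 8.0163e+09 = 0.03742375 m
R1 = sqrt(0.03742375 * 8164.5 * 5045.3 / (8164.5 + 5045.3)) = 10.80 m

10.80 m


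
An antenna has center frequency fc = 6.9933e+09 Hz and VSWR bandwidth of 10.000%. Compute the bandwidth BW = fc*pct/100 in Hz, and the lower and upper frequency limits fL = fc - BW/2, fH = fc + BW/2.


BW = 6.9933e+09 * 10.000/100 = 6.993300e+08 Hz
fL = 6.9933e+09 - 6.993300e+08/2 = 6.644e+09 Hz
fH = 6.9933e+09 + 6.993300e+08/2 = 7.343e+09 Hz

BW=6.993e+08 Hz, fL=6.644e+09 Hz, fH=7.343e+09 Hz


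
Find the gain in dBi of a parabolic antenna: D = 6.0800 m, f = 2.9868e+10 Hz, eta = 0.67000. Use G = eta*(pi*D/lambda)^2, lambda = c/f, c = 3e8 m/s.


lambda = c / f = 3.0000e+08 / 2.9868e+10 = 0.01004419 m
G_linear = 0.67000 * (pi * 6.0800 / 0.01004419)^2 = 2.422991e+06
G_dBi = 10 * log10(2.422991e+06) = 63.84 dBi

63.84 dBi


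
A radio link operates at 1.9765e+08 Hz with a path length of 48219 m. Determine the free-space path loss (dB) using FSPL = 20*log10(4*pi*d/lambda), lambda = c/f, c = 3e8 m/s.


lambda = c / f = 3.0000e+08 / 1.9765e+08 = 1.517835 m
FSPL = 20 * log10(4*pi*48219/1.517835) = 112.0 dB

112.0 dB


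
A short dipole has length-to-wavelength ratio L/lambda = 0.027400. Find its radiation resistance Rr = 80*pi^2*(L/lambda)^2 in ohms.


Rr = 80 * pi^2 * (0.027400)^2 = 80 * 9.869604 * 7.507600e-04 = 0.5928 ohm

0.5928 ohm


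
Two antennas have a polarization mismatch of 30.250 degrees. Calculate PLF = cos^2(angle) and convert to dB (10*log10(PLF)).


PLF_linear = cos^2(30.250 deg) = 0.7462118
PLF_dB = 10 * log10(0.7462118) = -1.271 dB

-1.271 dB


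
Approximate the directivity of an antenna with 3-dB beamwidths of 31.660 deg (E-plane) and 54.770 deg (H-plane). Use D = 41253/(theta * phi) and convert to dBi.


D_linear = 41253 / (31.660 * 54.770) = 23.79041
D_dBi = 10 * log10(23.79041) = 13.76 dBi

13.76 dBi


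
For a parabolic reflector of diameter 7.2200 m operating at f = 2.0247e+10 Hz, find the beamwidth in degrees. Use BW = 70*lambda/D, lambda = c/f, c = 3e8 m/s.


lambda = c / f = 3.0000e+08 / 2.0247e+10 = 0.01481701 m
BW = 70 * 0.01481701 / 7.2200 = 0.1437 deg

0.1437 deg


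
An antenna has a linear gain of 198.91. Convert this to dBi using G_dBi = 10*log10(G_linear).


G_dBi = 10 * log10(198.91) = 22.99 dBi

22.99 dBi


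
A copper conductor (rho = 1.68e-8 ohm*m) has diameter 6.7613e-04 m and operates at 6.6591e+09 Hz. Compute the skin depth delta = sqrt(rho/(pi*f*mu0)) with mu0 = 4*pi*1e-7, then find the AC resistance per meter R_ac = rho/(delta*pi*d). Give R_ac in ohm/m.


delta = sqrt(1.68e-8 / (pi * 6.6591e+09 * 4*pi*1e-7)) = 7.994053e-07 m
R_ac = 1.68e-8 / (7.994053e-07 * pi * 6.7613e-04) = 9.894 ohm/m

9.894 ohm/m


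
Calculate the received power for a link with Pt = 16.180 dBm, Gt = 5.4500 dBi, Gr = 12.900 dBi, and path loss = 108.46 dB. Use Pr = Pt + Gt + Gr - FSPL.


Pr = 16.180 + 5.4500 + 12.900 - 108.46 = -73.93 dBm

-73.93 dBm


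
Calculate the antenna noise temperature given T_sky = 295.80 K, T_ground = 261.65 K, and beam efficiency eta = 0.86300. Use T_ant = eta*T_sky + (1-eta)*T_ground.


T_ant = 0.86300 * 295.80 + (1 - 0.86300) * 261.65 = 291.1 K

291.1 K


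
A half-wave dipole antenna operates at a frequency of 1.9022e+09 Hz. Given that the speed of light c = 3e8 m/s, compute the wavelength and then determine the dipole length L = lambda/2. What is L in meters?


lambda = c / f = 3.0000e+08 / 1.9022e+09 = 0.1577121 m
L = lambda / 2 = 0.1577121 / 2 = 0.07886 m

0.07886 m


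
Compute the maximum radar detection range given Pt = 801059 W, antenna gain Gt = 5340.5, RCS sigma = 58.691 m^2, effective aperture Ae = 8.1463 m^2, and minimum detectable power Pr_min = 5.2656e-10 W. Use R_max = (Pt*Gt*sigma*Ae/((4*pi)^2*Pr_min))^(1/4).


R^4 = 801059*5340.5*58.691*8.1463 / ((4*pi)^2 * 5.2656e-10) = 2.459862e+19
R_max = 2.459862e+19^0.25 = 70425 m

70425 m


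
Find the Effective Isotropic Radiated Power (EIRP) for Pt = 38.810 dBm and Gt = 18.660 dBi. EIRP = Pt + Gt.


EIRP = Pt + Gt = 38.810 + 18.660 = 57.47 dBm

57.47 dBm


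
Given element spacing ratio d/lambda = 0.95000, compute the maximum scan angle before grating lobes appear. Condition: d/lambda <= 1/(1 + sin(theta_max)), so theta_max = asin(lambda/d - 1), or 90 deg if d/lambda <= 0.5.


lambda/d - 1 = 1/0.95000 - 1 = 0.05263158
theta_max = asin(0.05263158) = 3.017 deg

3.017 deg


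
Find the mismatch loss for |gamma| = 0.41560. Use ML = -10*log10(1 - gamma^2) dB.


ML = -10 * log10(1 - 0.41560^2) = -10 * log10(0.82727664) = 0.8235 dB

0.8235 dB


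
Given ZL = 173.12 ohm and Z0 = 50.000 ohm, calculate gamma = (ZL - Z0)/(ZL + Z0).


gamma = (173.12 - 50.000) / (173.12 + 50.000) = 0.5518

0.5518


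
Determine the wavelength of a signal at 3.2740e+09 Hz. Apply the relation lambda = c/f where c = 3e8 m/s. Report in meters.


lambda = c / f = 3.0000e+08 / 3.2740e+09 = 0.09163 m

0.09163 m


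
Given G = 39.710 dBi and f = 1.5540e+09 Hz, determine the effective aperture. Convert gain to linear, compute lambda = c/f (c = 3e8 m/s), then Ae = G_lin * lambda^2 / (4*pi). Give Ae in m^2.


lambda = c / f = 3.0000e+08 / 1.5540e+09 = 0.1930502 m
G_linear = 10^(39.710/10) = 9354.057
Ae = G_linear * lambda^2 / (4*pi) = 9354.057 * 0.1930502^2 / (4*pi) = 27.74 m^2

27.74 m^2


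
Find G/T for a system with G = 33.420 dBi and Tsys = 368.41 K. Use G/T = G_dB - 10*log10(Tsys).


G/T = 33.420 - 10*log10(368.41) = 33.420 - 25.66331 = 7.757 dB/K

7.757 dB/K


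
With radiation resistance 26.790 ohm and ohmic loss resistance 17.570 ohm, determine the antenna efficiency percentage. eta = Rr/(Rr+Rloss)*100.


eta = 26.790 / (26.790 + 17.570) * 100 = 60.39%

60.39%


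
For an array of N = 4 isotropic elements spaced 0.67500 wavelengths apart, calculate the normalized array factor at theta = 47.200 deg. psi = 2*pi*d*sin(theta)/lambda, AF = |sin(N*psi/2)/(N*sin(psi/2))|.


psi = 2*pi*0.67500*sin(47.200 deg) = 3.111858 rad
AF = |sin(4*3.111858/2) / (4*sin(3.111858/2))| = 0.01486

0.01486


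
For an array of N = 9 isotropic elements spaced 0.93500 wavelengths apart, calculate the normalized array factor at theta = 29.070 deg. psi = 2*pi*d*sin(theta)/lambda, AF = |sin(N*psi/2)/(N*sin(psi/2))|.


psi = 2*pi*0.93500*sin(29.070 deg) = 2.854424 rad
AF = |sin(9*2.854424/2) / (9*sin(2.854424/2))| = 0.03087

0.03087


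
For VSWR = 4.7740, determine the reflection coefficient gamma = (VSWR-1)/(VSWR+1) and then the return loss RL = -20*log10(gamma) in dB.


gamma = (4.7740 - 1) / (4.7740 + 1) = 0.6536197
RL = -20 * log10(0.6536197) = 3.693 dB

3.693 dB


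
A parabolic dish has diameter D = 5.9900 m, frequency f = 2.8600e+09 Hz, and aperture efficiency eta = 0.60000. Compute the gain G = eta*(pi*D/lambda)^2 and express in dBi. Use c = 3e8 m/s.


lambda = c / f = 3.0000e+08 / 2.8600e+09 = 0.1048951 m
G_linear = 0.60000 * (pi * 5.9900 / 0.1048951)^2 = 19310.53
G_dBi = 10 * log10(19310.53) = 42.86 dBi

42.86 dBi


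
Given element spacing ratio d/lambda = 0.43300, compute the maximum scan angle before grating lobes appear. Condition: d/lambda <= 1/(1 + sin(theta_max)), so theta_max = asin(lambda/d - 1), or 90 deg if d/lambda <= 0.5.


lambda/d - 1 = 1/0.43300 - 1 = 1.309469 >= 1
d/lambda <= 0.5, so the array can scan to endfire without grating lobes: theta_max = 90 deg

90 deg


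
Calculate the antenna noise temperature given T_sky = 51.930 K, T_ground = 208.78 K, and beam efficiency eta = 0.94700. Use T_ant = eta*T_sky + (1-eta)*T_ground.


T_ant = 0.94700 * 51.930 + (1 - 0.94700) * 208.78 = 60.24 K

60.24 K


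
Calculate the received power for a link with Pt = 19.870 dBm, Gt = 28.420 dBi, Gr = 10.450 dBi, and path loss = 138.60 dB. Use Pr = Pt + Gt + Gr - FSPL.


Pr = 19.870 + 28.420 + 10.450 - 138.60 = -79.86 dBm

-79.86 dBm


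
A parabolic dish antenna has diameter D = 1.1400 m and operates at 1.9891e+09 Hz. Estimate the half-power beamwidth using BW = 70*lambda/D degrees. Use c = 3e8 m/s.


lambda = c / f = 3.0000e+08 / 1.9891e+09 = 0.1508220 m
BW = 70 * 0.1508220 / 1.1400 = 9.261 deg

9.261 deg


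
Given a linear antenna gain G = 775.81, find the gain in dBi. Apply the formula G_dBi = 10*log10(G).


G_dBi = 10 * log10(775.81) = 28.90 dBi

28.90 dBi


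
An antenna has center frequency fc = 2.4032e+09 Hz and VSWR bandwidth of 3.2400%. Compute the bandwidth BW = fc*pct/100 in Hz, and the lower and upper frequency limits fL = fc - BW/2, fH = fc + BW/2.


BW = 2.4032e+09 * 3.2400/100 = 7.786368e+07 Hz
fL = 2.4032e+09 - 7.786368e+07/2 = 2.364e+09 Hz
fH = 2.4032e+09 + 7.786368e+07/2 = 2.442e+09 Hz

BW=7.786e+07 Hz, fL=2.364e+09 Hz, fH=2.442e+09 Hz


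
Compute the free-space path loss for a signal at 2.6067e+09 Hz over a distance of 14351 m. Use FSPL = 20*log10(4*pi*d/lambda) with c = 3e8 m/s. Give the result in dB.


lambda = c / f = 3.0000e+08 / 2.6067e+09 = 0.1150880 m
FSPL = 20 * log10(4*pi*14351/0.1150880) = 123.9 dB

123.9 dB


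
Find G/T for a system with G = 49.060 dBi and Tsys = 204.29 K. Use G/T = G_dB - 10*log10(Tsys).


G/T = 49.060 - 10*log10(204.29) = 49.060 - 23.10247 = 25.96 dB/K

25.96 dB/K


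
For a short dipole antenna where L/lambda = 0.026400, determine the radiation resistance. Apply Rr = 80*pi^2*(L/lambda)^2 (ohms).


Rr = 80 * pi^2 * (0.026400)^2 = 80 * 9.869604 * 6.969600e-04 = 0.5503 ohm

0.5503 ohm


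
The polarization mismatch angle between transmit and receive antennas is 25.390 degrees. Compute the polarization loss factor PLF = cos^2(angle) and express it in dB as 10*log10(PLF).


PLF_linear = cos^2(25.390 deg) = 0.8161499
PLF_dB = 10 * log10(0.8161499) = -0.8823 dB

-0.8823 dB


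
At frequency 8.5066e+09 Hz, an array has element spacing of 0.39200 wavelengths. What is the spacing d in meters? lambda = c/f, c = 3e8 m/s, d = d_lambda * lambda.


lambda = c / f = 3.0000e+08 / 8.5066e+09 = 0.03526673 m
d = 0.39200 * 0.03526673 = 0.01382 m

0.01382 m


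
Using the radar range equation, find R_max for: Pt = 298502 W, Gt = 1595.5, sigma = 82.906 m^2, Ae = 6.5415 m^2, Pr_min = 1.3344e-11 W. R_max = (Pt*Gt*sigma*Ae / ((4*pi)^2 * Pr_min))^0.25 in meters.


R^4 = 298502*1595.5*82.906*6.5415 / ((4*pi)^2 * 1.3344e-11) = 1.225749e+20
R_max = 1.225749e+20^0.25 = 105221 m

105221 m


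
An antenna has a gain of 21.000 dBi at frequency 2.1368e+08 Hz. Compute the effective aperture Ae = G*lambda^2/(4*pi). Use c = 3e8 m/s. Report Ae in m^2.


lambda = c / f = 3.0000e+08 / 2.1368e+08 = 1.403969 m
G_linear = 10^(21.000/10) = 125.8925
Ae = G_linear * lambda^2 / (4*pi) = 125.8925 * 1.403969^2 / (4*pi) = 19.75 m^2

19.75 m^2


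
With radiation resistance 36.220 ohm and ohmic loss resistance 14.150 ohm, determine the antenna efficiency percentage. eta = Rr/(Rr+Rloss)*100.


eta = 36.220 / (36.220 + 14.150) * 100 = 71.91%

71.91%


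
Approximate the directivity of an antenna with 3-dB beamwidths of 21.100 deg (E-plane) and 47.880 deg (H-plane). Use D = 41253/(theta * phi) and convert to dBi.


D_linear = 41253 / (21.100 * 47.880) = 40.83372
D_dBi = 10 * log10(40.83372) = 16.11 dBi

16.11 dBi


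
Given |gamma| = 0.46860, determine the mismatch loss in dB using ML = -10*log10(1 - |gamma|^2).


ML = -10 * log10(1 - 0.46860^2) = -10 * log10(0.78041404) = 1.077 dB

1.077 dB


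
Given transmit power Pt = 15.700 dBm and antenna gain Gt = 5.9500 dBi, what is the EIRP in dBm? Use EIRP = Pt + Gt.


EIRP = Pt + Gt = 15.700 + 5.9500 = 21.65 dBm

21.65 dBm


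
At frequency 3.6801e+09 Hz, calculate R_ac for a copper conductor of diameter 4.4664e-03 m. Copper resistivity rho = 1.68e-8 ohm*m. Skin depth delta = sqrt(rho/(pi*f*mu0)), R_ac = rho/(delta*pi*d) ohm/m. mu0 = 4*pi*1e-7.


delta = sqrt(1.68e-8 / (pi * 3.6801e+09 * 4*pi*1e-7)) = 1.075338e-06 m
R_ac = 1.68e-8 / (1.075338e-06 * pi * 4.4664e-03) = 1.113 ohm/m

1.113 ohm/m


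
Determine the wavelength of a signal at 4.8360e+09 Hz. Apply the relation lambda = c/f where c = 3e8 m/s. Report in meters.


lambda = c / f = 3.0000e+08 / 4.8360e+09 = 0.06203 m

0.06203 m


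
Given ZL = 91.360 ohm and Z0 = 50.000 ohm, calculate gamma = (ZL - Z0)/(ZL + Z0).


gamma = (91.360 - 50.000) / (91.360 + 50.000) = 0.2926

0.2926


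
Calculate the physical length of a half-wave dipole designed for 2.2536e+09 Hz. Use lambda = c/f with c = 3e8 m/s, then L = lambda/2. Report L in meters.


lambda = c / f = 3.0000e+08 / 2.2536e+09 = 0.1331203 m
L = lambda / 2 = 0.1331203 / 2 = 0.06656 m

0.06656 m


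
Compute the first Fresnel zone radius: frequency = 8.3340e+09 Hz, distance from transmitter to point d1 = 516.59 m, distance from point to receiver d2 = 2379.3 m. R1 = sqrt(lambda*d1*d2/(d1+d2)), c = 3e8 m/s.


lambda = c / f = 3.0000e+08 / 8.3340e+09 = 0.03599712 m
R1 = sqrt(0.03599712 * 516.59 * 2379.3 / (516.59 + 2379.3)) = 3.909 m

3.909 m


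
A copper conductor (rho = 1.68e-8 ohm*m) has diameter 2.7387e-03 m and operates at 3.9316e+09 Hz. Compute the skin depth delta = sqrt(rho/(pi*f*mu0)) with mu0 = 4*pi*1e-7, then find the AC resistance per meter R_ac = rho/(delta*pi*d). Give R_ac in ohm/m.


delta = sqrt(1.68e-8 / (pi * 3.9316e+09 * 4*pi*1e-7)) = 1.040375e-06 m
R_ac = 1.68e-8 / (1.040375e-06 * pi * 2.7387e-03) = 1.877 ohm/m

1.877 ohm/m


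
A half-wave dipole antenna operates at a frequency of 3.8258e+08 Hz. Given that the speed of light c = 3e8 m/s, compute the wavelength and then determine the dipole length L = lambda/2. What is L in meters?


lambda = c / f = 3.0000e+08 / 3.8258e+08 = 0.7841497 m
L = lambda / 2 = 0.7841497 / 2 = 0.3921 m

0.3921 m


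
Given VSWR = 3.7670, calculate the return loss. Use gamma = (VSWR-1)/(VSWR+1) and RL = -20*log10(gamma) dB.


gamma = (3.7670 - 1) / (3.7670 + 1) = 0.5804489
RL = -20 * log10(0.5804489) = 4.725 dB

4.725 dB


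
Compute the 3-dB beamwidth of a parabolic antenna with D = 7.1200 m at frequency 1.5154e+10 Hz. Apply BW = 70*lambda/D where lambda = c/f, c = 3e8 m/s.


lambda = c / f = 3.0000e+08 / 1.5154e+10 = 0.01979675 m
BW = 70 * 0.01979675 / 7.1200 = 0.1946 deg

0.1946 deg


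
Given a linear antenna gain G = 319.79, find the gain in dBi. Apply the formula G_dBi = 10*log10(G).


G_dBi = 10 * log10(319.79) = 25.05 dBi

25.05 dBi


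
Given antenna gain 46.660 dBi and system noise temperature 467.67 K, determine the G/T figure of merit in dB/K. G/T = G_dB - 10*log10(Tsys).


G/T = 46.660 - 10*log10(467.67) = 46.660 - 26.69940 = 19.96 dB/K

19.96 dB/K


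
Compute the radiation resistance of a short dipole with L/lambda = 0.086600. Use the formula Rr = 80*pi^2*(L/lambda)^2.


Rr = 80 * pi^2 * (0.086600)^2 = 80 * 9.869604 * 7.499560e-03 = 5.921 ohm

5.921 ohm


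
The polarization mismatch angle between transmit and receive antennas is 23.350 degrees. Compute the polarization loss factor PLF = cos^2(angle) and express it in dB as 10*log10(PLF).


PLF_linear = cos^2(23.350 deg) = 0.8429092
PLF_dB = 10 * log10(0.8429092) = -0.7422 dB

-0.7422 dB


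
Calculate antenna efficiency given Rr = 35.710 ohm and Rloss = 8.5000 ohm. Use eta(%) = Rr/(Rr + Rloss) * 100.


eta = 35.710 / (35.710 + 8.5000) * 100 = 80.77%

80.77%


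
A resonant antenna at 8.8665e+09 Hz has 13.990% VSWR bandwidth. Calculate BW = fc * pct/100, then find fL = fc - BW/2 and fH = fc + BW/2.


BW = 8.8665e+09 * 13.990/100 = 1.240423e+09 Hz
fL = 8.8665e+09 - 1.240423e+09/2 = 8.246e+09 Hz
fH = 8.8665e+09 + 1.240423e+09/2 = 9.487e+09 Hz

BW=1.240e+09 Hz, fL=8.246e+09 Hz, fH=9.487e+09 Hz


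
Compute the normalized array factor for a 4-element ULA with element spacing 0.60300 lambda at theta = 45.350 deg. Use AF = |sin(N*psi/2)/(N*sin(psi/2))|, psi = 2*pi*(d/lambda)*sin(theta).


psi = 2*pi*0.60300*sin(45.350 deg) = 2.695374 rad
AF = |sin(4*2.695374/2) / (4*sin(2.695374/2))| = 0.1996

0.1996


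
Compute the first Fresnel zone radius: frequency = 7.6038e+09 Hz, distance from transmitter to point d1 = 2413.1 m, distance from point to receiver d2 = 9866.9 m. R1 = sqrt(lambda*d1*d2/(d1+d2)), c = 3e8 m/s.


lambda = c / f = 3.0000e+08 / 7.6038e+09 = 0.03945396 m
R1 = sqrt(0.03945396 * 2413.1 * 9866.9 / (2413.1 + 9866.9)) = 8.746 m

8.746 m


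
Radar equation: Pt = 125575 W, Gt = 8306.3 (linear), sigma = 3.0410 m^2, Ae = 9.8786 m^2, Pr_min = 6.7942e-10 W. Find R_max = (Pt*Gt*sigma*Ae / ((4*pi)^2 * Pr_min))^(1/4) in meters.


R^4 = 125575*8306.3*3.0410*9.8786 / ((4*pi)^2 * 6.7942e-10) = 2.920549e+17
R_max = 2.920549e+17^0.25 = 23247 m

23247 m


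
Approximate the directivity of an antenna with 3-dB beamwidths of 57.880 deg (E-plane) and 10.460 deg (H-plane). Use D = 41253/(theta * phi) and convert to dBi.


D_linear = 41253 / (57.880 * 10.460) = 68.13893
D_dBi = 10 * log10(68.13893) = 18.33 dBi

18.33 dBi


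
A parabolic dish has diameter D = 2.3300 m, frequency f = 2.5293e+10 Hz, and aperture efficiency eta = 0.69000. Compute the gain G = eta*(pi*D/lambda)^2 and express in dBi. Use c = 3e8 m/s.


lambda = c / f = 3.0000e+08 / 2.5293e+10 = 0.01186099 m
G_linear = 0.69000 * (pi * 2.3300 / 0.01186099)^2 = 262796.0
G_dBi = 10 * log10(262796.0) = 54.20 dBi

54.20 dBi


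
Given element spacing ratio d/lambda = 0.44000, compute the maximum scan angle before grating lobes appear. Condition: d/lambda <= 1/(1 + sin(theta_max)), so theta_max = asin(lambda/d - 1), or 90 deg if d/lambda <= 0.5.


lambda/d - 1 = 1/0.44000 - 1 = 1.272727 >= 1
d/lambda <= 0.5, so the array can scan to endfire without grating lobes: theta_max = 90 deg

90 deg


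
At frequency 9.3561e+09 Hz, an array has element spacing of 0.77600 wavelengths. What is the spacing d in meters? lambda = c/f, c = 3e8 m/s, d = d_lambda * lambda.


lambda = c / f = 3.0000e+08 / 9.3561e+09 = 0.03206464 m
d = 0.77600 * 0.03206464 = 0.02488 m

0.02488 m


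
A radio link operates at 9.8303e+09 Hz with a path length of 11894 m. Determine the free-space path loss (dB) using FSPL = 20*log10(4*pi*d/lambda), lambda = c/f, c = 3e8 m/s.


lambda = c / f = 3.0000e+08 / 9.8303e+09 = 0.03051789 m
FSPL = 20 * log10(4*pi*11894/0.03051789) = 133.8 dB

133.8 dB


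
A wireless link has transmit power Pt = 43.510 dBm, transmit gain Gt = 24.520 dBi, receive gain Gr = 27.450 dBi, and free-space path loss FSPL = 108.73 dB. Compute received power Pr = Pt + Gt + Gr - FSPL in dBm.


Pr = 43.510 + 24.520 + 27.450 - 108.73 = -13.25 dBm

-13.25 dBm


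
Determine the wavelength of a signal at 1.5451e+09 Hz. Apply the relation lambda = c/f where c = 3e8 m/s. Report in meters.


lambda = c / f = 3.0000e+08 / 1.5451e+09 = 0.1942 m

0.1942 m


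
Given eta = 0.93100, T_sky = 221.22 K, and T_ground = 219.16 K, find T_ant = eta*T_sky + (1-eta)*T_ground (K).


T_ant = 0.93100 * 221.22 + (1 - 0.93100) * 219.16 = 221.1 K

221.1 K


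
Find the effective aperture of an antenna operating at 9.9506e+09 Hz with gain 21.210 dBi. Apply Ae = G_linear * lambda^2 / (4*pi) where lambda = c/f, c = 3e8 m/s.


lambda = c / f = 3.0000e+08 / 9.9506e+09 = 0.03014894 m
G_linear = 10^(21.210/10) = 132.1296
Ae = G_linear * lambda^2 / (4*pi) = 132.1296 * 0.03014894^2 / (4*pi) = 9.557e-03 m^2

9.557e-03 m^2


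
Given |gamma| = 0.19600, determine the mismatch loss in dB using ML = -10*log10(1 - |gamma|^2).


ML = -10 * log10(1 - 0.19600^2) = -10 * log10(0.961584) = 0.1701 dB

0.1701 dB


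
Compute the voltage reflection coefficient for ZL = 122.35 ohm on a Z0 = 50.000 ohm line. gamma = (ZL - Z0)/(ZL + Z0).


gamma = (122.35 - 50.000) / (122.35 + 50.000) = 0.4198

0.4198


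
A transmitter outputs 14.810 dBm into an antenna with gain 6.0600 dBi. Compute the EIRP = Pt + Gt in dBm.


EIRP = Pt + Gt = 14.810 + 6.0600 = 20.87 dBm

20.87 dBm


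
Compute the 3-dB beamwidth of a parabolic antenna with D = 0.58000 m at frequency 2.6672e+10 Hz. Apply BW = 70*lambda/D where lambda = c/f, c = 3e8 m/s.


lambda = c / f = 3.0000e+08 / 2.6672e+10 = 0.01124775 m
BW = 70 * 0.01124775 / 0.58000 = 1.357 deg

1.357 deg


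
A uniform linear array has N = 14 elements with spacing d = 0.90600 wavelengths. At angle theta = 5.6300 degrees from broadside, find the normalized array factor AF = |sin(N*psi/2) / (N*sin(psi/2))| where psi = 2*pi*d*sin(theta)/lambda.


psi = 2*pi*0.90600*sin(5.6300 deg) = 0.5584634 rad
AF = |sin(14*0.5584634/2) / (14*sin(0.5584634/2))| = 0.1800

0.1800


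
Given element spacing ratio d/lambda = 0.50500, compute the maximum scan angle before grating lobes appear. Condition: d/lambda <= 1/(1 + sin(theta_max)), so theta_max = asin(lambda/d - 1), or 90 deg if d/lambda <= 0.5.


lambda/d - 1 = 1/0.50500 - 1 = 0.9801980
theta_max = asin(0.9801980) = 78.58 deg

78.58 deg


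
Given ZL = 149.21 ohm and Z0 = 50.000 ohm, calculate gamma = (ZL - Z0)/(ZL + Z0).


gamma = (149.21 - 50.000) / (149.21 + 50.000) = 0.4980

0.4980


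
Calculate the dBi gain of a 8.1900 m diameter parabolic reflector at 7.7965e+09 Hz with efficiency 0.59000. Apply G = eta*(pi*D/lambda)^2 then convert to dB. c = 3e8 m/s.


lambda = c / f = 3.0000e+08 / 7.7965e+09 = 0.03847880 m
G_linear = 0.59000 * (pi * 8.1900 / 0.03847880)^2 = 263801.1
G_dBi = 10 * log10(263801.1) = 54.21 dBi

54.21 dBi


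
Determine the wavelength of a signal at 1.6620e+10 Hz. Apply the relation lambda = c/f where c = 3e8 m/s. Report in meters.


lambda = c / f = 3.0000e+08 / 1.6620e+10 = 0.01805 m

0.01805 m


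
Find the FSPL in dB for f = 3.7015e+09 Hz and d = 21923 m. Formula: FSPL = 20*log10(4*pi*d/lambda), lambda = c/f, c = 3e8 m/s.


lambda = c / f = 3.0000e+08 / 3.7015e+09 = 0.08104822 m
FSPL = 20 * log10(4*pi*21923/0.08104822) = 130.6 dB

130.6 dB


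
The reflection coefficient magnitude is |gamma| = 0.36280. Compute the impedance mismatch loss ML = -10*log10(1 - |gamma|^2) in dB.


ML = -10 * log10(1 - 0.36280^2) = -10 * log10(0.86837616) = 0.6129 dB

0.6129 dB


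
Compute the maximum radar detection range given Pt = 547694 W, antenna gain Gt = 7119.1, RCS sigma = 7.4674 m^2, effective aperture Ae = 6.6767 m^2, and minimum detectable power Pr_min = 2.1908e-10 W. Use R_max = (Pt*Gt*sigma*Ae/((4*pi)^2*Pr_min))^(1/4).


R^4 = 547694*7119.1*7.4674*6.6767 / ((4*pi)^2 * 2.1908e-10) = 5.619166e+18
R_max = 5.619166e+18^0.25 = 48688 m

48688 m


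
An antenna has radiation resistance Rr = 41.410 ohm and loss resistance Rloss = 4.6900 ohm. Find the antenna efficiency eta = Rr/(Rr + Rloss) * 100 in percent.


eta = 41.410 / (41.410 + 4.6900) * 100 = 89.83%

89.83%


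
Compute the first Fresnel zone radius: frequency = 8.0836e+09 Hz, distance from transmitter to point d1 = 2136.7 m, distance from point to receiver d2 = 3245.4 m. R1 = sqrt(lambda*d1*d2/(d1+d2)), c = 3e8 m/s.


lambda = c / f = 3.0000e+08 / 8.0836e+09 = 0.03711218 m
R1 = sqrt(0.03711218 * 2136.7 * 3245.4 / (2136.7 + 3245.4)) = 6.915 m

6.915 m


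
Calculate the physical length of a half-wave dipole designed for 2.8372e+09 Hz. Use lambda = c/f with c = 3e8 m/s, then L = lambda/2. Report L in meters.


lambda = c / f = 3.0000e+08 / 2.8372e+09 = 0.1057381 m
L = lambda / 2 = 0.1057381 / 2 = 0.05287 m

0.05287 m


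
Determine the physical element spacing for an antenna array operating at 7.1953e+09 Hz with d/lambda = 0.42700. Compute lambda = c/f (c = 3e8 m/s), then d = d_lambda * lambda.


lambda = c / f = 3.0000e+08 / 7.1953e+09 = 0.04169388 m
d = 0.42700 * 0.04169388 = 0.01780 m

0.01780 m


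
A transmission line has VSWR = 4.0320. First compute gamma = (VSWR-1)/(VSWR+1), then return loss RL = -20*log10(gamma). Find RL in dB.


gamma = (4.0320 - 1) / (4.0320 + 1) = 0.6025437
RL = -20 * log10(0.6025437) = 4.400 dB

4.400 dB


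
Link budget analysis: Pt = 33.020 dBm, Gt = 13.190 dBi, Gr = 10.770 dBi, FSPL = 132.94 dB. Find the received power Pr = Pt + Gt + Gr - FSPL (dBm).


Pr = 33.020 + 13.190 + 10.770 - 132.94 = -75.96 dBm

-75.96 dBm


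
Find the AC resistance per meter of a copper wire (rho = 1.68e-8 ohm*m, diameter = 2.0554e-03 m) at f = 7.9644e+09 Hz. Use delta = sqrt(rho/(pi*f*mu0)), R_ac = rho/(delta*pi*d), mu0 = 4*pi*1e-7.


delta = sqrt(1.68e-8 / (pi * 7.9644e+09 * 4*pi*1e-7)) = 7.309678e-07 m
R_ac = 1.68e-8 / (7.309678e-07 * pi * 2.0554e-03) = 3.559 ohm/m

3.559 ohm/m


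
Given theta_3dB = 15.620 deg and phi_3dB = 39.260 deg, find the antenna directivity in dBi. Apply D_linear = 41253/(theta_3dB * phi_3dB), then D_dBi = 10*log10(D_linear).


D_linear = 41253 / (15.620 * 39.260) = 67.27043
D_dBi = 10 * log10(67.27043) = 18.28 dBi

18.28 dBi


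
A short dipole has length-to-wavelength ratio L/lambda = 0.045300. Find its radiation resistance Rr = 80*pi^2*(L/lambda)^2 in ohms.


Rr = 80 * pi^2 * (0.045300)^2 = 80 * 9.869604 * 2.052090e-03 = 1.620 ohm

1.620 ohm


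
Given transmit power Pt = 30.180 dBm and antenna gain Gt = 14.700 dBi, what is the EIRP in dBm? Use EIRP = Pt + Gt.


EIRP = Pt + Gt = 30.180 + 14.700 = 44.88 dBm

44.88 dBm


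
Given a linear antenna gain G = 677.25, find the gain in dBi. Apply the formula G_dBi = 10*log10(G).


G_dBi = 10 * log10(677.25) = 28.31 dBi

28.31 dBi


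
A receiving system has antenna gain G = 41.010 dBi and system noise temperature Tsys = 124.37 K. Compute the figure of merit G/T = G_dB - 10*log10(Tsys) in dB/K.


G/T = 41.010 - 10*log10(124.37) = 41.010 - 20.94716 = 20.06 dB/K

20.06 dB/K
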